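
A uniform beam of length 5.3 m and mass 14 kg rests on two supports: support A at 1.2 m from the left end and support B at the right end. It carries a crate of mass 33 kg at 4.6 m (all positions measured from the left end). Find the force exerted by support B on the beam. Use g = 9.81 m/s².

R_B ≈ 317 N

Choose support A as the axis so its reaction then has zero moment arm.
Beam weight: 14 × 9.81 = 137.3 N down at 2.65 m → arm 1.45 m, τ = 137.3 × 1.45 = 199.1 N·m clockwise.
Crate: 33 × 9.81 = 323.7 N down at 4.6 m → arm 3.4 m, τ = 323.7 × 3.4 = 1101 N·m clockwise.
Net load moment about support A = 1300 N·m clockwise.
Reaction R at support B is upward at 5.3 m, arm 4.1 m → moment R × 4.1 counterclockwise.
Balancing moments: R × 4.1 = 1300, giving R = 317 N.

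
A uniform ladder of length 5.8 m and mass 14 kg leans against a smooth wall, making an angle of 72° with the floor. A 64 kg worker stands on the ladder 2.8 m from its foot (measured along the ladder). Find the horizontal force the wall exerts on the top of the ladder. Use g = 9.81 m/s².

Take moments about the foot of the ladder.
Ladder weight 14×9.81 = 137.3 N acts at 2.9 m along the ladder; its horizontal arm is 2.9·cos72° = 0.8961 m → τ = 123 N·m clockwise.
Worker: 64×9.81 = 627.8 N at 2.8 m → arm 0.8652 m → τ = 543.2 N·m clockwise.
Wall normal N acts horizontally at the top; its moment arm is the height L sinθ = 5.8·sin72° = 5.516 m, counterclockwise.
Setting net torque to zero: N × 5.516 = 666.2 → N = 121 N.

N_wall ≈ 121 N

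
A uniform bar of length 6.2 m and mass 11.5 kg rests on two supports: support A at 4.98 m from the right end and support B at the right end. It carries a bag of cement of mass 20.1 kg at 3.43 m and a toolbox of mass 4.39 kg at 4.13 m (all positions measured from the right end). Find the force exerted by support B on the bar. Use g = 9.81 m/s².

R_B ≈ 111 N

Sum moments about support A (its reaction then has zero moment arm).
Beam weight: 11.5 × 9.81 = 112.8 N down at 3.1 m → arm 1.88 m, τ = 112.8 × 1.88 = 212.1 N·m clockwise.
Bag of cement: 20.1 × 9.81 = 197.2 N down at 3.43 m → arm 1.55 m, τ = 197.2 × 1.55 = 305.7 N·m clockwise.
Toolbox: 4.39 × 9.81 = 43.07 N down at 4.13 m → arm 0.85 m, τ = 43.07 × 0.85 = 36.61 N·m clockwise.
Net load moment about support A = 554.4 N·m clockwise.
Reaction R at support B is upward at 0 m, arm 4.98 m → moment R × 4.98 counterclockwise.
Balancing moments: R × 4.98 = 554.4, giving R = 111 N.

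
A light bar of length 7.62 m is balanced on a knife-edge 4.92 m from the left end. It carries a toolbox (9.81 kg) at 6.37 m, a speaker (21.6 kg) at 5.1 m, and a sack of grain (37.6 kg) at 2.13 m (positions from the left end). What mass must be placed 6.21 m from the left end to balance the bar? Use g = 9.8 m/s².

m ≈ 67.3 kg

About the knife-edge (at 4.92 m from the left end):
Toolbox: 9.81 × 9.8 = 96.14 N down at 6.37 m → arm 1.45 m, τ = 96.14 × 1.45 = 139.4 N·m clockwise.
Speaker: 21.6 × 9.8 = 211.7 N down at 5.1 m → arm 0.18 m, τ = 211.7 × 0.18 = 38.11 N·m clockwise.
Sack of grain: 37.6 × 9.8 = 368.5 N down at 2.13 m → arm 2.79 m, τ = 368.5 × 2.79 = 1028 N·m counterclockwise.
Net moment of known loads = 850.5 N·m counterclockwise.
An unknown mass m at 6.21 m has arm 1.29 m; its moment is m·g·1.29 clockwise.
For rotational equilibrium, m × 9.8 × 1.29 = 850.5, so m = 850.5 / (9.8 × 1.29) = 67.3 kg.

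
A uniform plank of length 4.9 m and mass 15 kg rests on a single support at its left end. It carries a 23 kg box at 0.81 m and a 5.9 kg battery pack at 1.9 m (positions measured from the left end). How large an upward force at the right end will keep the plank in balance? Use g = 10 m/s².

F ≈ 136 N

Taking torques about the left end:
Beam weight: 15 × 10 = 150 N down at 2.45 m → arm 2.45 m, τ = 150 × 2.45 = 367.5 N·m clockwise.
Box: 23 × 10 = 230 N down at 0.81 m → arm 0.81 m, τ = 230 × 0.81 = 186.3 N·m clockwise.
Battery pack: 5.9 × 10 = 59 N down at 1.9 m → arm 1.9 m, τ = 59 × 1.9 = 112.1 N·m clockwise.
Net moment of the loads = 665.9 N·m clockwise.
The upward force F acts at the right end, arm 4.9 m, giving F × 4.9 counterclockwise.
Στ = 0 ⇒ F × 4.9 = 665.9 ⇒ F = 665.9 / 4.9 = 136 N.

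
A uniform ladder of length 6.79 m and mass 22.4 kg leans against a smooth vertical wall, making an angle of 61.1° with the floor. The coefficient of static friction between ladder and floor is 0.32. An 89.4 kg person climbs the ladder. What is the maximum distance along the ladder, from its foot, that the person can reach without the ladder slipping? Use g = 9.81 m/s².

Take moments about the foot of the ladder.
Ladder weight 22.4×9.81 = 219.7 N acts at 3.395 m along the ladder; its horizontal arm is 3.395·cos61.1° = 1.641 m → τ = 360.5 N·m clockwise.
Person weight 89.4×9.81 = 877 N at distance d → arm d·cos61.1° → τ = 877·d·0.4833 clockwise.
Wall normal N at the top has arm L sinθ = 5.944 m counterclockwise, so Στ = 0 gives N·5.944 = 360.5 + 423.9·d.
ΣFy = 0 ⇒ N_floor = 1097 N, so the maximum friction is μ_s·N_floor = 0.32×1097 = 351 N. ΣFx = 0 ⇒ N_wall = f, so at the slipping point N = 351 N.
Substituting: 351×5.944 = 360.5 + 423.9·d ⇒ d = (2086 − 360.5) / 423.9 = 4.07 m.

d ≈ 4.07 m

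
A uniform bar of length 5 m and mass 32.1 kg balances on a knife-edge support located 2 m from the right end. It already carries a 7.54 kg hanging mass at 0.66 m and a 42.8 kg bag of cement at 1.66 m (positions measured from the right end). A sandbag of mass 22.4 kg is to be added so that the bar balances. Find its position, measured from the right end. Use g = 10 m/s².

Sum moments about the knife-edge support (at 2 m from the right end) (the support reaction has zero arm there).
Beam weight: 32.1 × 10 = 321 N down at 2.5 m → arm 0.5 m, τ = 321 × 0.5 = 160.5 N·m counterclockwise.
Hanging mass: 7.54 × 10 = 75.4 N down at 0.66 m → arm 1.34 m, τ = 75.4 × 1.34 = 101 N·m clockwise.
Bag of cement: 42.8 × 10 = 428 N down at 1.66 m → arm 0.34 m, τ = 428 × 0.34 = 145.5 N·m clockwise.
Net moment of existing loads = 86 N·m clockwise.
The sandbag weighs 22.4 × 10 = 224 N and must supply an equal counterclockwise moment, so its lever arm about the knife-edge support is 86 / 224 = 0.384 m.
That puts it at 2 + 0.384 = 2.38 m from the right end.

x ≈ 2.38 m from the right end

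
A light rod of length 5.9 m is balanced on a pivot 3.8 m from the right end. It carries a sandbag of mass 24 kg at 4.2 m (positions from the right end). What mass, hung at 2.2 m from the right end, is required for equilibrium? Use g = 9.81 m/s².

Take moments about the pivot (at 3.8 m from the right end).
Sandbag: 24 × 9.81 = 235.4 N down at 4.2 m → arm 0.4 m, τ = 235.4 × 0.4 = 94.16 N·m counterclockwise.
Net moment of known loads = 94.16 N·m counterclockwise.
An unknown mass m at 2.2 m has arm 1.6 m; its moment is m·g·1.6 clockwise.
For rotational equilibrium, m × 9.81 × 1.6 = 94.16, so m = 94.16 / (9.81 × 1.6) = 6 kg.

m ≈ 6 kg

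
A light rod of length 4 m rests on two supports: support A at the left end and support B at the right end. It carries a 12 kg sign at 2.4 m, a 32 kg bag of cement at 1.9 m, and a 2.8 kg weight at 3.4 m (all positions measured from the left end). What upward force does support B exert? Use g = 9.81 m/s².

R_B ≈ 243 N

Sum moments about support A (its reaction then has zero moment arm).
Sign: 12 × 9.81 = 117.7 N down at 2.4 m → arm 2.4 m, τ = 117.7 × 2.4 = 282.5 N·m clockwise.
Bag of cement: 32 × 9.81 = 313.9 N down at 1.9 m → arm 1.9 m, τ = 313.9 × 1.9 = 596.4 N·m clockwise.
Weight: 2.8 × 9.81 = 27.47 N down at 3.4 m → arm 3.4 m, τ = 27.47 × 3.4 = 93.4 N·m clockwise.
Net load moment about support A = 972.3 N·m clockwise.
Reaction R at support B is upward at 4 m, arm 4 m → moment R × 4 counterclockwise.
Στ = 0 ⇒ R × 4 = 972.3 ⇒ R = 243 N.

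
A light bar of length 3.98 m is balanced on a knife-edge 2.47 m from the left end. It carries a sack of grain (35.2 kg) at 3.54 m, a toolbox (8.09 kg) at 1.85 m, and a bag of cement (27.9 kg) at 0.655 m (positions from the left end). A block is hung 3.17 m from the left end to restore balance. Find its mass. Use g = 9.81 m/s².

Take moments about the knife-edge (at 2.47 m from the left end).
Sack of grain: 35.2 × 9.81 = 345.3 N down at 3.54 m → arm 1.07 m, τ = 345.3 × 1.07 = 369.5 N·m clockwise.
Toolbox: 8.09 × 9.81 = 79.36 N down at 1.85 m → arm 0.62 m, τ = 79.36 × 0.62 = 49.2 N·m counterclockwise.
Bag of cement: 27.9 × 9.81 = 273.7 N down at 0.655 m → arm 1.815 m, τ = 273.7 × 1.815 = 496.8 N·m counterclockwise.
Net moment of known loads = 176.5 N·m counterclockwise.
An unknown mass m at 3.17 m has arm 0.7 m; its moment is m·g·0.7 clockwise.
Στ = 0 ⇒ m × 9.81 × 0.7 = 176.5 ⇒ m = 176.5 / (9.81 × 0.7) = 25.7 kg.

m ≈ 25.7 kg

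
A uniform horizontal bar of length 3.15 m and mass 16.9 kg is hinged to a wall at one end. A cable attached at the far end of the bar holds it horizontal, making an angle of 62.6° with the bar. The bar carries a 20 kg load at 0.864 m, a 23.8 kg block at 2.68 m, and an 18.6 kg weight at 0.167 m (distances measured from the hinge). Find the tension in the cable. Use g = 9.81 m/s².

T ≈ 389 N

Choose the hinge as the axis so the unknown hinge reaction has zero arm there.
Beam weight: 16.9 × 9.81 = 165.8 N down at 1.575 m → arm 1.575 m, τ = 165.8 × 1.575 = 261.1 N·m clockwise.
Load: 20 × 9.81 = 196.2 N down at 0.864 m → arm 0.864 m, τ = 196.2 × 0.864 = 169.5 N·m clockwise.
Block: 23.8 × 9.81 = 233.5 N down at 2.68 m → arm 2.68 m, τ = 233.5 × 2.68 = 625.8 N·m clockwise.
Weight: 18.6 × 9.81 = 182.5 N down at 0.167 m → arm 0.167 m, τ = 182.5 × 0.167 = 30.48 N·m clockwise.
Total clockwise load moment = 1087 N·m.
The cable tension T acts at 3.15 m; only its component perpendicular to the bar, T sinθ, produces torque. sin 62.6° = 0.8878.
Setting net torque to zero: T × 3.15 × 0.8878 = 1087 → T = 1087 / 2.797 = 389 N.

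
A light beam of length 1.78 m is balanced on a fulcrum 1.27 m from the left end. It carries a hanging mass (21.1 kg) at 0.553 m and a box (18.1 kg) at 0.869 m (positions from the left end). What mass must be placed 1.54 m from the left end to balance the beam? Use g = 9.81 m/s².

Taking torques about the fulcrum (at 1.27 m from the left end):
Hanging mass: 21.1 × 9.81 = 207 N down at 0.553 m → arm 0.717 m, τ = 207 × 0.717 = 148.4 N·m counterclockwise.
Box: 18.1 × 9.81 = 177.6 N down at 0.869 m → arm 0.401 m, τ = 177.6 × 0.401 = 71.22 N·m counterclockwise.
Net moment of known loads = 219.6 N·m counterclockwise.
An unknown mass m at 1.54 m has arm 0.27 m; its moment is m·g·0.27 clockwise.
Setting net torque to zero: m × 9.81 × 0.27 = 219.6 → m = 219.6 / (9.81 × 0.27) = 82.9 kg.

m ≈ 82.9 kg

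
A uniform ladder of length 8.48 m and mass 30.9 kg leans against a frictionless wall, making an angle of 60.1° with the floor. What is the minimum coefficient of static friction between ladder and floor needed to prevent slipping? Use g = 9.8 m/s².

Sum moments about the foot of the ladder (the floor normal and friction both act there and drop out).
Ladder weight 30.9×9.8 = 302.8 N acts at 4.24 m along the ladder; its horizontal arm is 4.24·cos60.1° = 2.114 m → τ = 640.1 N·m clockwise.
Wall normal N acts horizontally at the top; its moment arm is the height L sinθ = 8.48·sin60.1° = 7.351 m, counterclockwise.
For rotational equilibrium, N × 7.351 = 640.1, so N = 87.08 N.
ΣFx = 0 ⇒ f = N_wall = 87.08 N. ΣFy = 0 ⇒ N_floor = 302.8 N.
μ_min = f / N_floor = 87.08 / 302.8 = 0.288.

μ_min ≈ 0.288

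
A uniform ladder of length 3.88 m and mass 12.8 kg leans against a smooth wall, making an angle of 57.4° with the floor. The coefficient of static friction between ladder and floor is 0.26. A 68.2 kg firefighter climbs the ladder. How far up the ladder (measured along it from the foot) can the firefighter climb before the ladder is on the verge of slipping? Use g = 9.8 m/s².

d ≈ 1.51 m

Choose the foot of the ladder as the axis so the floor normal and friction both act there and drop out.
Ladder weight 12.8×9.8 = 125.4 N acts at 1.94 m along the ladder; its horizontal arm is 1.94·cos57.4° = 1.045 m → τ = 131 N·m clockwise.
Firefighter weight 68.2×9.8 = 668.4 N at distance d → arm d·cos57.4° → τ = 668.4·d·0.5388 clockwise.
Wall normal N at the top has arm L sinθ = 3.269 m counterclockwise, so Στ = 0 gives N·3.269 = 131 + 360.1·d.
ΣFy = 0 ⇒ N_floor = 793.8 N, so the maximum friction is μ_s·N_floor = 0.26×793.8 = 206.4 N. ΣFx = 0 ⇒ N_wall = f, so at the slipping point N = 206.4 N.
Substituting: 206.4×3.269 = 131 + 360.1·d ⇒ d = (674.7 − 131) / 360.1 = 1.51 m.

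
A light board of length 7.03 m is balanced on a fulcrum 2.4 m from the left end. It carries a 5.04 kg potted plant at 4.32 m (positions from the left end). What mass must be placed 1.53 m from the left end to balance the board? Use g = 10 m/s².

m ≈ 11.1 kg

Taking torques about the fulcrum (at 2.4 m from the left end):
Potted plant: 5.04 × 10 = 50.4 N down at 4.32 m → arm 1.92 m, τ = 50.4 × 1.92 = 96.77 N·m clockwise.
Net moment of known loads = 96.77 N·m clockwise.
An unknown mass m at 1.53 m has arm 0.87 m; its moment is m·g·0.87 counterclockwise.
Setting net torque to zero: m × 10 × 0.87 = 96.77 → m = 96.77 / (10 × 0.87) = 11.1 kg.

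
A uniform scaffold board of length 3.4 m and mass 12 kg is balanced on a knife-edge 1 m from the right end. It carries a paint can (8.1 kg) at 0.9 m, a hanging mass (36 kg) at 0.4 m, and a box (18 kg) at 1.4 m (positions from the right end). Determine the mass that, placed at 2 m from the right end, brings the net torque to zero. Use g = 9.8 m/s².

m ≈ 6.81 kg

About the knife-edge (at 1 m from the right end):
Beam weight: 12 × 9.8 = 117.6 N down at 1.7 m → arm 0.7 m, τ = 117.6 × 0.7 = 82.32 N·m counterclockwise.
Paint can: 8.1 × 9.8 = 79.38 N down at 0.9 m → arm 0.1 m, τ = 79.38 × 0.1 = 7.938 N·m clockwise.
Hanging mass: 36 × 9.8 = 352.8 N down at 0.4 m → arm 0.6 m, τ = 352.8 × 0.6 = 211.7 N·m clockwise.
Box: 18 × 9.8 = 176.4 N down at 1.4 m → arm 0.4 m, τ = 176.4 × 0.4 = 70.56 N·m counterclockwise.
Net moment of known loads = 66.76 N·m clockwise.
An unknown mass m at 2 m has arm 1 m; its moment is m·g·1 counterclockwise.
For rotational equilibrium, m × 9.8 × 1 = 66.76, so m = 66.76 / (9.8 × 1) = 6.81 kg.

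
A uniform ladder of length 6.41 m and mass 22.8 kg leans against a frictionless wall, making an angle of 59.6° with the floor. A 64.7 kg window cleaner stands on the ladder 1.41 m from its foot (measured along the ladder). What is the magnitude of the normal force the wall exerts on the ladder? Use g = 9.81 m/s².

Take moments about the foot of the ladder.
Ladder weight 22.8×9.81 = 223.7 N acts at 3.205 m along the ladder; its horizontal arm is 3.205·cos59.6° = 1.622 m → τ = 362.8 N·m clockwise.
Window cleaner: 64.7×9.81 = 634.7 N at 1.41 m → arm 0.7135 m → τ = 452.9 N·m clockwise.
Wall normal N acts horizontally at the top; its moment arm is the height L sinθ = 6.41·sin59.6° = 5.529 m, counterclockwise.
Setting net torque to zero: N × 5.529 = 815.7 → N = 148 N.

N_wall ≈ 148 N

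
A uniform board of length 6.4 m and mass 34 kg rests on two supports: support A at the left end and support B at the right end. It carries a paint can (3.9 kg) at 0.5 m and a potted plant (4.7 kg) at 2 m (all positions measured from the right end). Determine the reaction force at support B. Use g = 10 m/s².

R_B ≈ 238 N

Taking torques about support A:
Beam weight: 34 × 10 = 340 N down at 3.2 m → arm 3.2 m, τ = 340 × 3.2 = 1088 N·m clockwise.
Paint can: 3.9 × 10 = 39 N down at 0.5 m → arm 5.9 m, τ = 39 × 5.9 = 230.1 N·m clockwise.
Potted plant: 4.7 × 10 = 47 N down at 2 m → arm 4.4 m, τ = 47 × 4.4 = 206.8 N·m clockwise.
Net load moment about support A = 1525 N·m clockwise.
Reaction R at support B is upward at 0 m, arm 6.4 m → moment R × 6.4 counterclockwise.
Balancing moments: R × 6.4 = 1525, giving R = 238 N.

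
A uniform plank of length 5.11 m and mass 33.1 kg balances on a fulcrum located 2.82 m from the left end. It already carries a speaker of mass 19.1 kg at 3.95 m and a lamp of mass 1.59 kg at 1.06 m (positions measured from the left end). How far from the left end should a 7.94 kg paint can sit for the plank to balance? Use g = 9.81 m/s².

x ≈ 1.56 m from the left end

Taking torques about the fulcrum (at 2.82 m from the left end):
Beam weight: 33.1 × 9.81 = 324.7 N down at 2.555 m → arm 0.265 m, τ = 324.7 × 0.265 = 86.05 N·m counterclockwise.
Speaker: 19.1 × 9.81 = 187.4 N down at 3.95 m → arm 1.13 m, τ = 187.4 × 1.13 = 211.8 N·m clockwise.
Lamp: 1.59 × 9.81 = 15.6 N down at 1.06 m → arm 1.76 m, τ = 15.6 × 1.76 = 27.46 N·m counterclockwise.
Net moment of existing loads = 98.29 N·m clockwise.
The paint can weighs 7.94 × 9.81 = 77.89 N and must supply an equal counterclockwise moment, so its lever arm about the fulcrum is 98.29 / 77.89 = 1.26 m.
That puts it at 2.82 − 1.26 = 1.56 m from the left end.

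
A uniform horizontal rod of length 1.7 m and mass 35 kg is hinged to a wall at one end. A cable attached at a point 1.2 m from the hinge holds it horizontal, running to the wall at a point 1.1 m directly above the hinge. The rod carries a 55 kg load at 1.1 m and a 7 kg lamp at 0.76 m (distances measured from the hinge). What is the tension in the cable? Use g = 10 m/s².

T ≈ 1180 N

Taking torques about the hinge:
Beam weight: 35 × 10 = 350 N down at 0.85 m → arm 0.85 m, τ = 350 × 0.85 = 297.5 N·m clockwise.
Load: 55 × 10 = 550 N down at 1.1 m → arm 1.1 m, τ = 550 × 1.1 = 605 N·m clockwise.
Lamp: 7 × 10 = 70 N down at 0.76 m → arm 0.76 m, τ = 70 × 0.76 = 53.2 N·m clockwise.
Total clockwise load moment = 955.7 N·m.
The cable tension T acts at 1.2 m; only its component perpendicular to the rod, T sinθ, produces torque. sinθ = h/√(h²+d²) = 1.1/√(1.1²+1.2²) = 0.6757.
Setting net torque to zero: T × 1.2 × 0.6757 = 955.7 → T = 955.7 / 0.8108 = 1180 N.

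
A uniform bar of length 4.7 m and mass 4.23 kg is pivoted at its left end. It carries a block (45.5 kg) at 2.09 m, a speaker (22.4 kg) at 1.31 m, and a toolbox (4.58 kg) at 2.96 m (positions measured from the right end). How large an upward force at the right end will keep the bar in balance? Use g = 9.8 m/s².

Choose the left end as the axis so the unknown pivot reaction has zero arm there.
Beam weight: 4.23 × 9.8 = 41.45 N down at 2.35 m → arm 2.35 m, τ = 41.45 × 2.35 = 97.41 N·m clockwise.
Block: 45.5 × 9.8 = 445.9 N down at 2.09 m → arm 2.61 m, τ = 445.9 × 2.61 = 1164 N·m clockwise.
Speaker: 22.4 × 9.8 = 219.5 N down at 1.31 m → arm 3.39 m, τ = 219.5 × 3.39 = 744.1 N·m clockwise.
Toolbox: 4.58 × 9.8 = 44.88 N down at 2.96 m → arm 1.74 m, τ = 44.88 × 1.74 = 78.09 N·m clockwise.
Net moment of the loads = 2084 N·m clockwise.
The upward force F acts at the right end, arm 4.7 m, giving F × 4.7 counterclockwise.
Balancing moments: F × 4.7 = 2084, giving F = 2084 / 4.7 = 443 N.

F ≈ 443 N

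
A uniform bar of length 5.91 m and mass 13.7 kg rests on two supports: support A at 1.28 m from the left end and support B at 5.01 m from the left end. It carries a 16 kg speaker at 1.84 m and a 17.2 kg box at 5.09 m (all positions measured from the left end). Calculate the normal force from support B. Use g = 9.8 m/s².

About support A:
Beam weight: 13.7 × 9.8 = 134.3 N down at 2.955 m → arm 1.675 m, τ = 134.3 × 1.675 = 225 N·m clockwise.
Speaker: 16 × 9.8 = 156.8 N down at 1.84 m → arm 0.56 m, τ = 156.8 × 0.56 = 87.81 N·m clockwise.
Box: 17.2 × 9.8 = 168.6 N down at 5.09 m → arm 3.81 m, τ = 168.6 × 3.81 = 642.4 N·m clockwise.
Net load moment about support A = 955.2 N·m clockwise.
Reaction R at support B is upward at 5.01 m, arm 3.73 m → moment R × 3.73 counterclockwise.
Setting net torque to zero: R × 3.73 = 955.2 → R = 256 N.

R_B ≈ 256 N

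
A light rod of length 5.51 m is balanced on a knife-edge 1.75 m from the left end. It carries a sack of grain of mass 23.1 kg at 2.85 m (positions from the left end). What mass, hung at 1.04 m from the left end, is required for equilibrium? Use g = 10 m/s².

m ≈ 35.8 kg

Choose the knife-edge (at 1.75 m from the left end) as the axis so the support reaction has zero arm there.
Sack of grain: 23.1 × 10 = 231 N down at 2.85 m → arm 1.1 m, τ = 231 × 1.1 = 254.1 N·m clockwise.
Net moment of known loads = 254.1 N·m clockwise.
An unknown mass m at 1.04 m has arm 0.71 m; its moment is m·g·0.71 counterclockwise.
For rotational equilibrium, m × 10 × 0.71 = 254.1, so m = 254.1 / (10 × 0.71) = 35.8 kg.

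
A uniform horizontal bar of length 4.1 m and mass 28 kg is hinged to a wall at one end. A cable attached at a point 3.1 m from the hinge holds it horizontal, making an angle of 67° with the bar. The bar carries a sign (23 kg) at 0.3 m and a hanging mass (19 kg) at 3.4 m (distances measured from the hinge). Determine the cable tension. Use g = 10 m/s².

Sum moments about the hinge (the unknown hinge reaction has zero arm there).
Beam weight: 28 × 10 = 280 N down at 2.05 m → arm 2.05 m, τ = 280 × 2.05 = 574 N·m clockwise.
Sign: 23 × 10 = 230 N down at 0.3 m → arm 0.3 m, τ = 230 × 0.3 = 69 N·m clockwise.
Hanging mass: 19 × 10 = 190 N down at 3.4 m → arm 3.4 m, τ = 190 × 3.4 = 646 N·m clockwise.
Total clockwise load moment = 1289 N·m.
The cable tension T acts at 3.1 m; only its component perpendicular to the bar, T sinθ, produces torque. sin 67° = 0.9205.
For rotational equilibrium, T × 3.1 × 0.9205 = 1289, so T = 1289 / 2.854 = 452 N.

T ≈ 452 N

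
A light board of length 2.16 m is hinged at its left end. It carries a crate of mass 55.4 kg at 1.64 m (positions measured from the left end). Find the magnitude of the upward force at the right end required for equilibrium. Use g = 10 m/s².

About the left end:
Crate: 55.4 × 10 = 554 N down at 1.64 m → arm 1.64 m, τ = 554 × 1.64 = 908.6 N·m clockwise.
Net moment of the loads = 908.6 N·m clockwise.
The upward force F acts at the right end, arm 2.16 m, giving F × 2.16 counterclockwise.
Setting net torque to zero: F × 2.16 = 908.6 → F = 908.6 / 2.16 = 421 N.

F ≈ 421 N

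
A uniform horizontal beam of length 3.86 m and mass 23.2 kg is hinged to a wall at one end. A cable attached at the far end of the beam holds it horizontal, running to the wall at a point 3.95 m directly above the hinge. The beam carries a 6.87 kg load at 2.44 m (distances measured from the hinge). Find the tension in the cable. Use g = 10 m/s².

Sum moments about the hinge (the unknown hinge reaction has zero arm there).
Beam weight: 23.2 × 10 = 232 N down at 1.93 m → arm 1.93 m, τ = 232 × 1.93 = 447.8 N·m clockwise.
Load: 6.87 × 10 = 68.7 N down at 2.44 m → arm 2.44 m, τ = 68.7 × 2.44 = 167.6 N·m clockwise.
Total clockwise load moment = 615.4 N·m.
The cable tension T acts at 3.86 m; only its component perpendicular to the beam, T sinθ, produces torque. sinθ = h/√(h²+d²) = 3.95/√(3.95²+3.86²) = 0.7152.
Στ = 0 ⇒ T × 3.86 × 0.7152 = 615.4 ⇒ T = 615.4 / 2.761 = 223 N.

T ≈ 223 N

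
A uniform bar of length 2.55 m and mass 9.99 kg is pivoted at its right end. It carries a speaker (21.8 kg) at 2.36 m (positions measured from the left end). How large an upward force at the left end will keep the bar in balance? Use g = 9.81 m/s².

Sum moments about the right end (the unknown pivot reaction has zero arm there).
Beam weight: 9.99 × 9.81 = 98 N down at 1.275 m → arm 1.275 m, τ = 98 × 1.275 = 124.9 N·m counterclockwise.
Speaker: 21.8 × 9.81 = 213.9 N down at 2.36 m → arm 0.19 m, τ = 213.9 × 0.19 = 40.64 N·m counterclockwise.
Net moment of the loads = 165.5 N·m counterclockwise.
The upward force F acts at the left end, arm 2.55 m, giving F × 2.55 clockwise.
For rotational equilibrium, F × 2.55 = 165.5, so F = 165.5 / 2.55 = 64.9 N.

F ≈ 64.9 N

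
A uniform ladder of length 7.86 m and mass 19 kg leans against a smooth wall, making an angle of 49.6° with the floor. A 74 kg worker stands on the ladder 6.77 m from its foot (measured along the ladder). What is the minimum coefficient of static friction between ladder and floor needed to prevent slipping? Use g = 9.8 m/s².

μ_min ≈ 0.67

Take moments about the foot of the ladder.
Ladder weight 19×9.8 = 186.2 N acts at 3.93 m along the ladder; its horizontal arm is 3.93·cos49.6° = 2.547 m → τ = 474.3 N·m clockwise.
Worker: 74×9.8 = 725.2 N at 6.77 m → arm 4.388 m → τ = 3182 N·m clockwise.
Wall normal N acts horizontally at the top; its moment arm is the height L sinθ = 7.86·sin49.6° = 5.986 m, counterclockwise.
Στ = 0 ⇒ N × 5.986 = 3656 ⇒ N = 610.8 N.
ΣFx = 0 ⇒ f = N_wall = 610.8 N. ΣFy = 0 ⇒ N_floor = 911.4 N.
μ_min = f / N_floor = 610.8 / 911.4 = 0.67.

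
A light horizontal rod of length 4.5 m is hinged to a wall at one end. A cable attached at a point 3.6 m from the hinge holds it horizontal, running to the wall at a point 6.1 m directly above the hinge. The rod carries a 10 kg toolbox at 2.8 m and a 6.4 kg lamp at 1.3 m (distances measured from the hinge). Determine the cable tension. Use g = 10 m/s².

Sum moments about the hinge (the unknown hinge reaction has zero arm there).
Toolbox: 10 × 10 = 100 N down at 2.8 m → arm 2.8 m, τ = 100 × 2.8 = 280 N·m clockwise.
Lamp: 6.4 × 10 = 64 N down at 1.3 m → arm 1.3 m, τ = 64 × 1.3 = 83.2 N·m clockwise.
Total clockwise load moment = 363.2 N·m.
The cable tension T acts at 3.6 m; only its component perpendicular to the rod, T sinθ, produces torque. sinθ = h/√(h²+d²) = 6.1/√(6.1²+3.6²) = 0.8612.
Στ = 0 ⇒ T × 3.6 × 0.8612 = 363.2 ⇒ T = 363.2 / 3.1 = 117 N.

T ≈ 117 N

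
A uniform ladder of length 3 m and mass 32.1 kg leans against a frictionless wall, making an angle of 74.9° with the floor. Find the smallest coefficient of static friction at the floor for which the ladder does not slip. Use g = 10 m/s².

μ_min ≈ 0.135

Sum moments about the foot of the ladder (the floor normal and friction both act there and drop out).
Ladder weight 32.1×10 = 321 N acts at 1.5 m along the ladder; its horizontal arm is 1.5·cos74.9° = 0.3908 m → τ = 125.4 N·m clockwise.
Wall normal N acts horizontally at the top; its moment arm is the height L sinθ = 3·sin74.9° = 2.896 m, counterclockwise.
Setting net torque to zero: N × 2.896 = 125.4 → N = 43.3 N.
ΣFx = 0 ⇒ f = N_wall = 43.3 N. ΣFy = 0 ⇒ N_floor = 321 N.
μ_min = f / N_floor = 43.3 / 321 = 0.135.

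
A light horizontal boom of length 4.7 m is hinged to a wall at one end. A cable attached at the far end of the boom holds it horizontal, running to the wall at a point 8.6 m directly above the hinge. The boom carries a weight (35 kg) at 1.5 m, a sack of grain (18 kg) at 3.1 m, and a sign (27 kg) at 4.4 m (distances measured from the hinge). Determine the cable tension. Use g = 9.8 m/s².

T ≈ 540 N

Taking torques about the hinge:
Weight: 35 × 9.8 = 343 N down at 1.5 m → arm 1.5 m, τ = 343 × 1.5 = 514.5 N·m clockwise.
Sack of grain: 18 × 9.8 = 176.4 N down at 3.1 m → arm 3.1 m, τ = 176.4 × 3.1 = 546.8 N·m clockwise.
Sign: 27 × 9.8 = 264.6 N down at 4.4 m → arm 4.4 m, τ = 264.6 × 4.4 = 1164 N·m clockwise.
Total clockwise load moment = 2225 N·m.
The cable tension T acts at 4.7 m; only its component perpendicular to the boom, T sinθ, produces torque. sinθ = h/√(h²+d²) = 8.6/√(8.6²+4.7²) = 0.8775.
For rotational equilibrium, T × 4.7 × 0.8775 = 2225, so T = 2225 / 4.124 = 540 N.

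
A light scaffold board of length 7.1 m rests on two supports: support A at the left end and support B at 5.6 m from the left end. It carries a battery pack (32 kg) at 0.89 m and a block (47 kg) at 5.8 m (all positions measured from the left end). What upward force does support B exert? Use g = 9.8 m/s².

Take moments about support A.
Battery pack: 32 × 9.8 = 313.6 N down at 0.89 m → arm 0.89 m, τ = 313.6 × 0.89 = 279.1 N·m clockwise.
Block: 47 × 9.8 = 460.6 N down at 5.8 m → arm 5.8 m, τ = 460.6 × 5.8 = 2671 N·m clockwise.
Net load moment about support A = 2950 N·m clockwise.
Reaction R at support B is upward at 5.6 m, arm 5.6 m → moment R × 5.6 counterclockwise.
For rotational equilibrium, R × 5.6 = 2950, so R = 527 N.

R_B ≈ 527 N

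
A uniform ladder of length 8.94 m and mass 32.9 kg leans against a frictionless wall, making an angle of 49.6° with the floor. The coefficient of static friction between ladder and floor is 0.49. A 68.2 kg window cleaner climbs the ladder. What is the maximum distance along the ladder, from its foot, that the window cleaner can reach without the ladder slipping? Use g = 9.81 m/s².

Sum moments about the foot of the ladder (the floor normal and friction both act there and drop out).
Ladder weight 32.9×9.81 = 322.7 N acts at 4.47 m along the ladder; its horizontal arm is 4.47·cos49.6° = 2.897 m → τ = 934.9 N·m clockwise.
Window cleaner weight 68.2×9.81 = 669 N at distance d → arm d·cos49.6° → τ = 669·d·0.6481 clockwise.
Wall normal N at the top has arm L sinθ = 6.808 m counterclockwise, so Στ = 0 gives N·6.808 = 934.9 + 433.6·d.
ΣFy = 0 ⇒ N_floor = 991.7 N, so the maximum friction is μ_s·N_floor = 0.49×991.7 = 485.9 N. ΣFx = 0 ⇒ N_wall = f, so at the slipping point N = 485.9 N.
Substituting: 485.9×6.808 = 934.9 + 433.6·d ⇒ d = (3308 − 934.9) / 433.6 = 5.47 m.

d ≈ 5.47 m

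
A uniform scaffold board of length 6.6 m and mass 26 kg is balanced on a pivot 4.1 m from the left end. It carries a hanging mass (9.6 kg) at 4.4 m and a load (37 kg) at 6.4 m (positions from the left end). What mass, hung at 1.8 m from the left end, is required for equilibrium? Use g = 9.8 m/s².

m ≈ 29.2 kg

About the pivot (at 4.1 m from the left end):
Beam weight: 26 × 9.8 = 254.8 N down at 3.3 m → arm 0.8 m, τ = 254.8 × 0.8 = 203.8 N·m counterclockwise.
Hanging mass: 9.6 × 9.8 = 94.08 N down at 4.4 m → arm 0.3 m, τ = 94.08 × 0.3 = 28.22 N·m clockwise.
Load: 37 × 9.8 = 362.6 N down at 6.4 m → arm 2.3 m, τ = 362.6 × 2.3 = 834 N·m clockwise.
Net moment of known loads = 658.4 N·m clockwise.
An unknown mass m at 1.8 m has arm 2.3 m; its moment is m·g·2.3 counterclockwise.
Setting net torque to zero: m × 9.8 × 2.3 = 658.4 → m = 658.4 / (9.8 × 2.3) = 29.2 kg.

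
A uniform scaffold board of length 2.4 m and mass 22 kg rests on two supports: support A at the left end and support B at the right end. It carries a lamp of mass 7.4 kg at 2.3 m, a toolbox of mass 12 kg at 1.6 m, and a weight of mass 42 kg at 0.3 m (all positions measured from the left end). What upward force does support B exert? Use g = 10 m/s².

Take moments about support A.
Beam weight: 22 × 10 = 220 N down at 1.2 m → arm 1.2 m, τ = 220 × 1.2 = 264 N·m clockwise.
Lamp: 7.4 × 10 = 74 N down at 2.3 m → arm 2.3 m, τ = 74 × 2.3 = 170.2 N·m clockwise.
Toolbox: 12 × 10 = 120 N down at 1.6 m → arm 1.6 m, τ = 120 × 1.6 = 192 N·m clockwise.
Weight: 42 × 10 = 420 N down at 0.3 m → arm 0.3 m, τ = 420 × 0.3 = 126 N·m clockwise.
Net load moment about support A = 752.2 N·m clockwise.
Reaction R at support B is upward at 2.4 m, arm 2.4 m → moment R × 2.4 counterclockwise.
Balancing moments: R × 2.4 = 752.2, giving R = 313 N.

R_B ≈ 313 N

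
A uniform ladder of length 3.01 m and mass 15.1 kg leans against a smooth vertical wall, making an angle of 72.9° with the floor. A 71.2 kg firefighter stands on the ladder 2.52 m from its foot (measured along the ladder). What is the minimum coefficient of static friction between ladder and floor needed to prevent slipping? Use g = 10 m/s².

μ_min ≈ 0.239

About the foot of the ladder:
Ladder weight 15.1×10 = 151 N acts at 1.505 m along the ladder; its horizontal arm is 1.505·cos72.9° = 0.4425 m → τ = 66.82 N·m clockwise.
Firefighter: 71.2×10 = 712 N at 2.52 m → arm 0.741 m → τ = 527.6 N·m clockwise.
Wall normal N acts horizontally at the top; its moment arm is the height L sinθ = 3.01·sin72.9° = 2.877 m, counterclockwise.
Στ = 0 ⇒ N × 2.877 = 594.4 ⇒ N = 206.6 N.
ΣFx = 0 ⇒ f = N_wall = 206.6 N. ΣFy = 0 ⇒ N_floor = 863 N.
μ_min = f / N_floor = 206.6 / 863 = 0.239.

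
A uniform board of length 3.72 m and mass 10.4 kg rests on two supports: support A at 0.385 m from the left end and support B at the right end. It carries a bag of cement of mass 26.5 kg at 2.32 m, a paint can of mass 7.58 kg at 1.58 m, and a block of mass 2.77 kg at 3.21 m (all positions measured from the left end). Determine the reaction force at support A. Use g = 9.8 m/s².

Taking torques about support B:
Beam weight: 10.4 × 9.8 = 101.9 N down at 1.86 m → arm 1.86 m, τ = 101.9 × 1.86 = 189.5 N·m counterclockwise.
Bag of cement: 26.5 × 9.8 = 259.7 N down at 2.32 m → arm 1.4 m, τ = 259.7 × 1.4 = 363.6 N·m counterclockwise.
Paint can: 7.58 × 9.8 = 74.28 N down at 1.58 m → arm 2.14 m, τ = 74.28 × 2.14 = 159 N·m counterclockwise.
Block: 2.77 × 9.8 = 27.15 N down at 3.21 m → arm 0.51 m, τ = 27.15 × 0.51 = 13.85 N·m counterclockwise.
Net load moment about support B = 726 N·m counterclockwise.
Reaction R at support A is upward at 0.385 m, arm 3.335 m → moment R × 3.335 clockwise.
Setting net torque to zero: R × 3.335 = 726 → R = 218 N.

R_A ≈ 218 N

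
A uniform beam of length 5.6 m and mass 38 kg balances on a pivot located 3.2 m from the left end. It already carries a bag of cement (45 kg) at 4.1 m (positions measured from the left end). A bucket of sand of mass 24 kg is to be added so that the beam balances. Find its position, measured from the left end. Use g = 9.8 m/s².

x ≈ 2.15 m from the left end

Sum moments about the pivot (at 3.2 m from the left end) (the support reaction has zero arm there).
Beam weight: 38 × 9.8 = 372.4 N down at 2.8 m → arm 0.4 m, τ = 372.4 × 0.4 = 149 N·m counterclockwise.
Bag of cement: 45 × 9.8 = 441 N down at 4.1 m → arm 0.9 m, τ = 441 × 0.9 = 396.9 N·m clockwise.
Net moment of existing loads = 247.9 N·m clockwise.
The bucket of sand weighs 24 × 9.8 = 235.2 N and must supply an equal counterclockwise moment, so its lever arm about the pivot is 247.9 / 235.2 = 1.05 m.
That puts it at 3.2 − 1.05 = 2.15 m from the left end.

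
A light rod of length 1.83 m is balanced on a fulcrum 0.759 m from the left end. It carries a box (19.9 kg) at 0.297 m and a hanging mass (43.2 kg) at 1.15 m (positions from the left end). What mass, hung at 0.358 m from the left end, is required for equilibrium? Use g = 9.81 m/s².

m ≈ 19.2 kg

Take moments about the fulcrum (at 0.759 m from the left end).
Box: 19.9 × 9.81 = 195.2 N down at 0.297 m → arm 0.462 m, τ = 195.2 × 0.462 = 90.18 N·m counterclockwise.
Hanging mass: 43.2 × 9.81 = 423.8 N down at 1.15 m → arm 0.391 m, τ = 423.8 × 0.391 = 165.7 N·m clockwise.
Net moment of known loads = 75.52 N·m clockwise.
An unknown mass m at 0.358 m has arm 0.401 m; its moment is m·g·0.401 counterclockwise.
Setting net torque to zero: m × 9.81 × 0.401 = 75.52 → m = 75.52 / (9.81 × 0.401) = 19.2 kg.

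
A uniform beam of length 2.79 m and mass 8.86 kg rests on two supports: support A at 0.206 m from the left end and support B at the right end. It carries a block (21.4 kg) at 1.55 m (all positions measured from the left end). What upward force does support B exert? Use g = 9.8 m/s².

Taking torques about support A:
Beam weight: 8.86 × 9.8 = 86.83 N down at 1.395 m → arm 1.189 m, τ = 86.83 × 1.189 = 103.2 N·m clockwise.
Block: 21.4 × 9.8 = 209.7 N down at 1.55 m → arm 1.344 m, τ = 209.7 × 1.344 = 281.8 N·m clockwise.
Net load moment about support A = 385 N·m clockwise.
Reaction R at support B is upward at 2.79 m, arm 2.584 m → moment R × 2.584 counterclockwise.
For rotational equilibrium, R × 2.584 = 385, so R = 149 N.

R_B ≈ 149 N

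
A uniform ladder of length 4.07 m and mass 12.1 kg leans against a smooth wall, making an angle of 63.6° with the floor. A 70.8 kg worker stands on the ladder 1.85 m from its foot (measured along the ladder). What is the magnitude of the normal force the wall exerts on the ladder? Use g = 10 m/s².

Sum moments about the foot of the ladder (the floor normal and friction both act there and drop out).
Ladder weight 12.1×10 = 121 N acts at 2.035 m along the ladder; its horizontal arm is 2.035·cos63.6° = 0.9048 m → τ = 109.5 N·m clockwise.
Worker: 70.8×10 = 708 N at 1.85 m → arm 0.8226 m → τ = 582.4 N·m clockwise.
Wall normal N acts horizontally at the top; its moment arm is the height L sinθ = 4.07·sin63.6° = 3.646 m, counterclockwise.
Setting net torque to zero: N × 3.646 = 691.9 → N = 190 N.

N_wall ≈ 190 N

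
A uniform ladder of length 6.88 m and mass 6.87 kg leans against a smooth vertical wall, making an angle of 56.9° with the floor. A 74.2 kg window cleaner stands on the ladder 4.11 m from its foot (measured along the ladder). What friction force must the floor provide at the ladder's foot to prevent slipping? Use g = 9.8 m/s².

About the foot of the ladder:
Ladder weight 6.87×9.8 = 67.33 N acts at 3.44 m along the ladder; its horizontal arm is 3.44·cos56.9° = 1.879 m → τ = 126.5 N·m clockwise.
Window cleaner: 74.2×9.8 = 727.2 N at 4.11 m → arm 2.244 m → τ = 1632 N·m clockwise.
Wall normal N acts horizontally at the top; its moment arm is the height L sinθ = 6.88·sin56.9° = 5.764 m, counterclockwise.
For rotational equilibrium, N × 5.764 = 1758, so N = 305 N.
ΣFx = 0: friction at the foot balances the wall's push, so f = N_wall = 305 N.

f ≈ 305 N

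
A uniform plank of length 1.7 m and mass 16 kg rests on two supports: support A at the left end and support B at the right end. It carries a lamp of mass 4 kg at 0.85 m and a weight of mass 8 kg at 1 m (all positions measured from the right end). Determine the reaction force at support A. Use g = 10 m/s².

R_A ≈ 147 N

Take moments about support B.
Beam weight: 16 × 10 = 160 N down at 0.85 m → arm 0.85 m, τ = 160 × 0.85 = 136 N·m counterclockwise.
Lamp: 4 × 10 = 40 N down at 0.85 m → arm 0.85 m, τ = 40 × 0.85 = 34 N·m counterclockwise.
Weight: 8 × 10 = 80 N down at 1 m → arm 1 m, τ = 80 × 1 = 80 N·m counterclockwise.
Net load moment about support B = 250 N·m counterclockwise.
Reaction R at support A is upward at 1.7 m, arm 1.7 m → moment R × 1.7 clockwise.
Στ = 0 ⇒ R × 1.7 = 250 ⇒ R = 147 N.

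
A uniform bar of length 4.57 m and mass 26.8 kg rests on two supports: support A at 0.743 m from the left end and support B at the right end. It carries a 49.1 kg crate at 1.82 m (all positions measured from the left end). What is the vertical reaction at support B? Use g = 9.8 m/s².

R_B ≈ 241 N

Taking torques about support A:
Beam weight: 26.8 × 9.8 = 262.6 N down at 2.285 m → arm 1.542 m, τ = 262.6 × 1.542 = 404.9 N·m clockwise.
Crate: 49.1 × 9.8 = 481.2 N down at 1.82 m → arm 1.077 m, τ = 481.2 × 1.077 = 518.3 N·m clockwise.
Net load moment about support A = 923.2 N·m clockwise.
Reaction R at support B is upward at 4.57 m, arm 3.827 m → moment R × 3.827 counterclockwise.
For rotational equilibrium, R × 3.827 = 923.2, so R = 241 N.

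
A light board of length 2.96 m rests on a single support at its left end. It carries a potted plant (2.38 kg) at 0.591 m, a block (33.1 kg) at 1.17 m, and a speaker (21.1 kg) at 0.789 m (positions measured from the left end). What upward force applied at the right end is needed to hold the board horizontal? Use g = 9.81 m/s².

F ≈ 188 N

Taking torques about the left end:
Potted plant: 2.38 × 9.81 = 23.35 N down at 0.591 m → arm 0.591 m, τ = 23.35 × 0.591 = 13.8 N·m clockwise.
Block: 33.1 × 9.81 = 324.7 N down at 1.17 m → arm 1.17 m, τ = 324.7 × 1.17 = 379.9 N·m clockwise.
Speaker: 21.1 × 9.81 = 207 N down at 0.789 m → arm 0.789 m, τ = 207 × 0.789 = 163.3 N·m clockwise.
Net moment of the loads = 557 N·m clockwise.
The upward force F acts at the right end, arm 2.96 m, giving F × 2.96 counterclockwise.
Setting net torque to zero: F × 2.96 = 557 → F = 557 / 2.96 = 188 N.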